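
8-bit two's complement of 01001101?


Original: 01001101
Step 1 - Invert all bits: 10110010
Step 2 - Add 1: 10110010 + 1
= 10110011 (represents -77)


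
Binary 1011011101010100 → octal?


Group into 3-bit groups: 001011011101010100
  001 = 1
  011 = 3
  011 = 3
  101 = 5
  010 = 2
  100 = 4
= 0o133524


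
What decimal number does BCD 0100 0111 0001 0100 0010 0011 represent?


Each 4-bit group → digit:
  0100 → 4
  0111 → 7
  0001 → 1
  0100 → 4
  0010 → 2
  0011 → 3
= 471423


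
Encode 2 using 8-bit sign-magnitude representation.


Sign bit: 0 (positive)
Magnitude: 2 = 0000010
= 00000010


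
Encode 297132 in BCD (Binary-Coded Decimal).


Each digit → 4-bit binary:
  2 → 0010
  9 → 1001
  7 → 0111
  1 → 0001
  3 → 0011
  2 → 0010
= 0010 1001 0111 0001 0011 0010


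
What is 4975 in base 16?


Divide by 16 repeatedly:
4975 ÷ 16 = 310 remainder 15 (F)
310 ÷ 16 = 19 remainder 6 (6)
19 ÷ 16 = 1 remainder 3 (3)
1 ÷ 16 = 0 remainder 1 (1)
Reading remainders bottom-up:
= 0x136F


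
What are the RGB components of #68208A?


Hex: #68208A
R = 68₁₆ = 104
G = 20₁₆ = 32
B = 8A₁₆ = 138
= RGB(104, 32, 138)


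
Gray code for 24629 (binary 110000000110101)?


Binary: 110000000110101
Gray code: G = B XOR (B >> 1)
B >> 1 = 011000000011010
110000000110101 XOR 011000000011010:
  1 XOR 0 = 1
  1 XOR 1 = 0
  0 XOR 1 = 1
  0 XOR 0 = 0
  0 XOR 0 = 0
  0 XOR 0 = 0
  0 XOR 0 = 0
  0 XOR 0 = 0
  0 XOR 0 = 0
  1 XOR 0 = 1
  1 XOR 1 = 0
  0 XOR 1 = 1
  1 XOR 0 = 1
  0 XOR 1 = 1
  1 XOR 0 = 1
= 101000000101111


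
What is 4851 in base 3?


Divide by 3 repeatedly:
4851 ÷ 3 = 1617 remainder 0
1617 ÷ 3 = 539 remainder 0
539 ÷ 3 = 179 remainder 2
179 ÷ 3 = 59 remainder 2
59 ÷ 3 = 19 remainder 2
19 ÷ 3 = 6 remainder 1
6 ÷ 3 = 2 remainder 0
2 ÷ 3 = 0 remainder 2
Reading remainders bottom-up:
= 20122200


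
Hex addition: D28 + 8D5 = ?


Align and add column by column (LSB to MSB, each column mod 16 with carry):
  0D28
+ 08D5
  ----
  col 0: 8(8) + 5(5) + 0 (carry in) = 13 → D(13), carry out 0
  col 1: 2(2) + D(13) + 0 (carry in) = 15 → F(15), carry out 0
  col 2: D(13) + 8(8) + 0 (carry in) = 21 → 5(5), carry out 1
  col 3: 0(0) + 0(0) + 1 (carry in) = 1 → 1(1), carry out 0
Reading digits MSB→LSB: 15FD
Strip leading zeros: 15FD
= 0x15FD


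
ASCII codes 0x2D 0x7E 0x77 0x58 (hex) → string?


Codes (hex): 0x2D 0x7E 0x77 0x58
Per-code ASCII lookup:
  0x2D = 45  (special character) → '-'
  0x7E = 126  (special character) → '~'
  0x77 = 119  (range 97-122: lowercase, 119 - 97 = 22) → 'w'
  0x58 = 88  (range 65-90: uppercase, 88 - 65 = 23) → 'X'
= '-~wX'


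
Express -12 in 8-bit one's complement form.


Original: 00001100
Invert all bits:
  bit 0: 0 → 1
  bit 1: 0 → 1
  bit 2: 0 → 1
  bit 3: 0 → 1
  bit 4: 1 → 0
  bit 5: 1 → 0
  bit 6: 0 → 1
  bit 7: 0 → 1
= 11110011


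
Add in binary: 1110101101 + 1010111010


Align and add column by column (LSB to MSB, carry propagating):
  01110101101
+ 01010111010
  -----------
  col 0: 1 + 0 + 0 (carry in) = 1 → bit 1, carry out 0
  col 1: 0 + 1 + 0 (carry in) = 1 → bit 1, carry out 0
  col 2: 1 + 0 + 0 (carry in) = 1 → bit 1, carry out 0
  col 3: 1 + 1 + 0 (carry in) = 2 → bit 0, carry out 1
  col 4: 0 + 1 + 1 (carry in) = 2 → bit 0, carry out 1
  col 5: 1 + 1 + 1 (carry in) = 3 → bit 1, carry out 1
  col 6: 0 + 0 + 1 (carry in) = 1 → bit 1, carry out 0
  col 7: 1 + 1 + 0 (carry in) = 2 → bit 0, carry out 1
  col 8: 1 + 0 + 1 (carry in) = 2 → bit 0, carry out 1
  col 9: 1 + 1 + 1 (carry in) = 3 → bit 1, carry out 1
  col 10: 0 + 0 + 1 (carry in) = 1 → bit 1, carry out 0
Reading bits MSB→LSB: 11001100111
Strip leading zeros: 11001100111
= 11001100111


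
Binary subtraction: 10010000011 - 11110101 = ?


Align and subtract column by column (LSB to MSB, borrowing when needed):
  10010000011
- 00011110101
  -----------
  col 0: (1 - 0 borrow-in) - 1 → 1 - 1 = 0, borrow out 0
  col 1: (1 - 0 borrow-in) - 0 → 1 - 0 = 1, borrow out 0
  col 2: (0 - 0 borrow-in) - 1 → borrow from next column: (0+2) - 1 = 1, borrow out 1
  col 3: (0 - 1 borrow-in) - 0 → borrow from next column: (-1+2) - 0 = 1, borrow out 1
  col 4: (0 - 1 borrow-in) - 1 → borrow from next column: (-1+2) - 1 = 0, borrow out 1
  col 5: (0 - 1 borrow-in) - 1 → borrow from next column: (-1+2) - 1 = 0, borrow out 1
  col 6: (0 - 1 borrow-in) - 1 → borrow from next column: (-1+2) - 1 = 0, borrow out 1
  col 7: (1 - 1 borrow-in) - 1 → borrow from next column: (0+2) - 1 = 1, borrow out 1
  col 8: (0 - 1 borrow-in) - 0 → borrow from next column: (-1+2) - 0 = 1, borrow out 1
  col 9: (0 - 1 borrow-in) - 0 → borrow from next column: (-1+2) - 0 = 1, borrow out 1
  col 10: (1 - 1 borrow-in) - 0 → 0 - 0 = 0, borrow out 0
Reading bits MSB→LSB: 01110001110
Strip leading zeros: 1110001110
= 1110001110


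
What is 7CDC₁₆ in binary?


Each hex digit → 4 binary bits:
  7 = 0111
  C = 1100
  D = 1101
  C = 1100
Concatenate: 0111 1100 1101 1100
= 0111110011011100


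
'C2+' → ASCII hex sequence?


String: 'C2+'  (3 characters)
Per-character ASCII lookup:
  'C': uppercase starts at 65: 'C' = 65 + 2 = 67 → 0x43
  '2': digits start at 48: '2' = 48 + 2 = 50 → 0x32
  '+': special character: '+' = 43 → 0x2B
= 0x43 0x32 0x2B


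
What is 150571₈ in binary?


Each octal digit → 3 binary bits:
  1 = 001
  5 = 101
  0 = 000
  5 = 101
  7 = 111
  1 = 001
Concatenate: 001 101 000 101 111 001
= 001101000101111001


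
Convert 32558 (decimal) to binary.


Divide by 2 repeatedly:
32558 ÷ 2 = 16279 remainder 0
16279 ÷ 2 = 8139 remainder 1
8139 ÷ 2 = 4069 remainder 1
4069 ÷ 2 = 2034 remainder 1
2034 ÷ 2 = 1017 remainder 0
1017 ÷ 2 = 508 remainder 1
508 ÷ 2 = 254 remainder 0
254 ÷ 2 = 127 remainder 0
127 ÷ 2 = 63 remainder 1
63 ÷ 2 = 31 remainder 1
31 ÷ 2 = 15 remainder 1
15 ÷ 2 = 7 remainder 1
7 ÷ 2 = 3 remainder 1
3 ÷ 2 = 1 remainder 1
1 ÷ 2 = 0 remainder 1
Reading remainders bottom-up:
= 111111100101110


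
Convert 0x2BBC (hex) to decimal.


Positional values:
Position 0: C × 16^0 = 12 × 1 = 12
Position 1: B × 16^1 = 11 × 16 = 176
Position 2: B × 16^2 = 11 × 256 = 2816
Position 3: 2 × 16^3 = 2 × 4096 = 8192
Sum = 12 + 176 + 2816 + 8192
= 11196


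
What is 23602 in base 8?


Divide by 8 repeatedly:
23602 ÷ 8 = 2950 remainder 2
2950 ÷ 8 = 368 remainder 6
368 ÷ 8 = 46 remainder 0
46 ÷ 8 = 5 remainder 6
5 ÷ 8 = 0 remainder 5
Reading remainders bottom-up:
= 0o56062


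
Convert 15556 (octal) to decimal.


Positional values:
Position 0: 6 × 8^0 = 6
Position 1: 5 × 8^1 = 40
Position 2: 5 × 8^2 = 320
Position 3: 5 × 8^3 = 2560
Position 4: 1 × 8^4 = 4096
Sum = 6 + 40 + 320 + 2560 + 4096
= 7022


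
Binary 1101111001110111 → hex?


Group into 4-bit nibbles: 1101111001110111
  1101 = D
  1110 = E
  0111 = 7
  0111 = 7
= 0xDE77


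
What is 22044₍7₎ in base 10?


Positional values (base 7):
  4 × 7^0 = 4 × 1 = 4
  4 × 7^1 = 4 × 7 = 28
  0 × 7^2 = 0 × 49 = 0
  2 × 7^3 = 2 × 343 = 686
  2 × 7^4 = 2 × 2401 = 4802
Sum = 4 + 28 + 0 + 686 + 4802
= 5520


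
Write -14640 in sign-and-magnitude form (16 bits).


Sign bit: 1 (negative)
Magnitude: 14640 = 011100100110000
= 1011100100110000


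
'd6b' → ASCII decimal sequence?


String: 'd6b'  (3 characters)
Per-character ASCII lookup:
  'd': lowercase starts at 97: 'd' = 97 + 3 = 100
  '6': digits start at 48: '6' = 48 + 6 = 54
  'b': lowercase starts at 97: 'b' = 97 + 1 = 98
= 100 54 98


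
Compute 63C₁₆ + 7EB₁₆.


Align and add column by column (LSB to MSB, each column mod 16 with carry):
  063C
+ 07EB
  ----
  col 0: C(12) + B(11) + 0 (carry in) = 23 → 7(7), carry out 1
  col 1: 3(3) + E(14) + 1 (carry in) = 18 → 2(2), carry out 1
  col 2: 6(6) + 7(7) + 1 (carry in) = 14 → E(14), carry out 0
  col 3: 0(0) + 0(0) + 0 (carry in) = 0 → 0(0), carry out 0
Reading digits MSB→LSB: 0E27
Strip leading zeros: E27
= 0xE27


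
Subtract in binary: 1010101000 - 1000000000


Align and subtract column by column (LSB to MSB, borrowing when needed):
  1010101000
- 1000000000
  ----------
  col 0: (0 - 0 borrow-in) - 0 → 0 - 0 = 0, borrow out 0
  col 1: (0 - 0 borrow-in) - 0 → 0 - 0 = 0, borrow out 0
  col 2: (0 - 0 borrow-in) - 0 → 0 - 0 = 0, borrow out 0
  col 3: (1 - 0 borrow-in) - 0 → 1 - 0 = 1, borrow out 0
  col 4: (0 - 0 borrow-in) - 0 → 0 - 0 = 0, borrow out 0
  col 5: (1 - 0 borrow-in) - 0 → 1 - 0 = 1, borrow out 0
  col 6: (0 - 0 borrow-in) - 0 → 0 - 0 = 0, borrow out 0
  col 7: (1 - 0 borrow-in) - 0 → 1 - 0 = 1, borrow out 0
  col 8: (0 - 0 borrow-in) - 0 → 0 - 0 = 0, borrow out 0
  col 9: (1 - 0 borrow-in) - 1 → 1 - 1 = 0, borrow out 0
Reading bits MSB→LSB: 0010101000
Strip leading zeros: 10101000
= 10101000


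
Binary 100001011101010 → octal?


Group into 3-bit groups: 100001011101010
  100 = 4
  001 = 1
  011 = 3
  101 = 5
  010 = 2
= 0o41352


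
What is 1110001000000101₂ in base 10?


Positional values:
Bit 0: 1 × 2^0 = 1
Bit 2: 1 × 2^2 = 4
Bit 9: 1 × 2^9 = 512
Bit 13: 1 × 2^13 = 8192
Bit 14: 1 × 2^14 = 16384
Bit 15: 1 × 2^15 = 32768
Sum = 1 + 4 + 512 + 8192 + 16384 + 32768
= 57861


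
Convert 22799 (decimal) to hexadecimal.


Divide by 16 repeatedly:
22799 ÷ 16 = 1424 remainder 15 (F)
1424 ÷ 16 = 89 remainder 0 (0)
89 ÷ 16 = 5 remainder 9 (9)
5 ÷ 16 = 0 remainder 5 (5)
Reading remainders bottom-up:
= 0x590F


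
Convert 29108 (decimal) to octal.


Divide by 8 repeatedly:
29108 ÷ 8 = 3638 remainder 4
3638 ÷ 8 = 454 remainder 6
454 ÷ 8 = 56 remainder 6
56 ÷ 8 = 7 remainder 0
7 ÷ 8 = 0 remainder 7
Reading remainders bottom-up:
= 0o70664


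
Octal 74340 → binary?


Each octal digit → 3 binary bits:
  7 = 111
  4 = 100
  3 = 011
  4 = 100
  0 = 000
Concatenate: 111 100 011 100 000
= 111100011100000


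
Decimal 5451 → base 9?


Divide by 9 repeatedly:
5451 ÷ 9 = 605 remainder 6
605 ÷ 9 = 67 remainder 2
67 ÷ 9 = 7 remainder 4
7 ÷ 9 = 0 remainder 7
Reading remainders bottom-up:
= 7426


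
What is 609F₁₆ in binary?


Each hex digit → 4 binary bits:
  6 = 0110
  0 = 0000
  9 = 1001
  F = 1111
Concatenate: 0110 0000 1001 1111
= 0110000010011111


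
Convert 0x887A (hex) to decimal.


Positional values:
Position 0: A × 16^0 = 10 × 1 = 10
Position 1: 7 × 16^1 = 7 × 16 = 112
Position 2: 8 × 16^2 = 8 × 256 = 2048
Position 3: 8 × 16^3 = 8 × 4096 = 32768
Sum = 10 + 112 + 2048 + 32768
= 34938


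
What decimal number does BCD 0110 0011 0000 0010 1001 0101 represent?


Each 4-bit group → digit:
  0110 → 6
  0011 → 3
  0000 → 0
  0010 → 2
  1001 → 9
  0101 → 5
= 630295


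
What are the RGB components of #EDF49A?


Hex: #EDF49A
R = ED₁₆ = 237
G = F4₁₆ = 244
B = 9A₁₆ = 154
= RGB(237, 244, 154)


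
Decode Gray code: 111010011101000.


Gray code: 111010011101000
MSB stays the same: 1
Each subsequent bit = prev_binary XOR current_gray:
  B[1] = 1 XOR 1 = 0
  B[2] = 0 XOR 1 = 1
  B[3] = 1 XOR 0 = 1
  B[4] = 1 XOR 1 = 0
  B[5] = 0 XOR 0 = 0
  B[6] = 0 XOR 0 = 0
  B[7] = 0 XOR 1 = 1
  B[8] = 1 XOR 1 = 0
  B[9] = 0 XOR 1 = 1
  B[10] = 1 XOR 0 = 1
  B[11] = 1 XOR 1 = 0
  B[12] = 0 XOR 0 = 0
  B[13] = 0 XOR 0 = 0
  B[14] = 0 XOR 0 = 0
= 101100010110000 (22704 decimal)


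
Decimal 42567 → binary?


Divide by 2 repeatedly:
42567 ÷ 2 = 21283 remainder 1
21283 ÷ 2 = 10641 remainder 1
10641 ÷ 2 = 5320 remainder 1
5320 ÷ 2 = 2660 remainder 0
2660 ÷ 2 = 1330 remainder 0
1330 ÷ 2 = 665 remainder 0
665 ÷ 2 = 332 remainder 1
332 ÷ 2 = 166 remainder 0
166 ÷ 2 = 83 remainder 0
83 ÷ 2 = 41 remainder 1
41 ÷ 2 = 20 remainder 1
20 ÷ 2 = 10 remainder 0
10 ÷ 2 = 5 remainder 0
5 ÷ 2 = 2 remainder 1
2 ÷ 2 = 1 remainder 0
1 ÷ 2 = 0 remainder 1
Reading remainders bottom-up:
= 1010011001000111


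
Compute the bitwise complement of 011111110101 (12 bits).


Original: 011111110101
Invert all bits:
  bit 0: 0 → 1
  bit 1: 1 → 0
  bit 2: 1 → 0
  bit 3: 1 → 0
  bit 4: 1 → 0
  bit 5: 1 → 0
  bit 6: 1 → 0
  bit 7: 1 → 0
  bit 8: 0 → 1
  bit 9: 1 → 0
  bit 10: 0 → 1
  bit 11: 1 → 0
= 100000001010


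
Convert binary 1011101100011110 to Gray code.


Binary: 1011101100011110
Gray code: G = B XOR (B >> 1)
B >> 1 = 0101110110001111
1011101100011110 XOR 0101110110001111:
  1 XOR 0 = 1
  0 XOR 1 = 1
  1 XOR 0 = 1
  1 XOR 1 = 0
  1 XOR 1 = 0
  0 XOR 1 = 1
  1 XOR 0 = 1
  1 XOR 1 = 0
  0 XOR 1 = 1
  0 XOR 0 = 0
  0 XOR 0 = 0
  1 XOR 0 = 1
  1 XOR 1 = 0
  1 XOR 1 = 0
  1 XOR 1 = 0
  0 XOR 1 = 1
= 1110011010010001


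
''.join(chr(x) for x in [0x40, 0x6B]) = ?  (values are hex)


Codes (hex): 0x40 0x6B
Per-code ASCII lookup:
  0x40 = 64  (special character) → '@'
  0x6B = 107  (range 97-122: lowercase, 107 - 97 = 10) → 'k'
= '@k'


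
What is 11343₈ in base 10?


Positional values:
Position 0: 3 × 8^0 = 3
Position 1: 4 × 8^1 = 32
Position 2: 3 × 8^2 = 192
Position 3: 1 × 8^3 = 512
Position 4: 1 × 8^4 = 4096
Sum = 3 + 32 + 192 + 512 + 4096
= 4835


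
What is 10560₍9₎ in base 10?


Positional values (base 9):
  0 × 9^0 = 0 × 1 = 0
  6 × 9^1 = 6 × 9 = 54
  5 × 9^2 = 5 × 81 = 405
  0 × 9^3 = 0 × 729 = 0
  1 × 9^4 = 1 × 6561 = 6561
Sum = 0 + 54 + 405 + 0 + 6561
= 7020


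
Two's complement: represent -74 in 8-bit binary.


Original: 01001010
Step 1 - Invert all bits: 10110101
Step 2 - Add 1: 10110101 + 1
= 10110110 (represents -74)


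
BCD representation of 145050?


Each digit → 4-bit binary:
  1 → 0001
  4 → 0100
  5 → 0101
  0 → 0000
  5 → 0101
  0 → 0000
= 0001 0100 0101 0000 0101 0000


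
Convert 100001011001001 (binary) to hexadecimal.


Group into 4-bit nibbles: 0100001011001001
  0100 = 4
  0010 = 2
  1100 = C
  1001 = 9
= 0x42C9


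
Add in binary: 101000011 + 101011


Align and add column by column (LSB to MSB, carry propagating):
  0101000011
+ 0000101011
  ----------
  col 0: 1 + 1 + 0 (carry in) = 2 → bit 0, carry out 1
  col 1: 1 + 1 + 1 (carry in) = 3 → bit 1, carry out 1
  col 2: 0 + 0 + 1 (carry in) = 1 → bit 1, carry out 0
  col 3: 0 + 1 + 0 (carry in) = 1 → bit 1, carry out 0
  col 4: 0 + 0 + 0 (carry in) = 0 → bit 0, carry out 0
  col 5: 0 + 1 + 0 (carry in) = 1 → bit 1, carry out 0
  col 6: 1 + 0 + 0 (carry in) = 1 → bit 1, carry out 0
  col 7: 0 + 0 + 0 (carry in) = 0 → bit 0, carry out 0
  col 8: 1 + 0 + 0 (carry in) = 1 → bit 1, carry out 0
  col 9: 0 + 0 + 0 (carry in) = 0 → bit 0, carry out 0
Reading bits MSB→LSB: 0101101110
Strip leading zeros: 101101110
= 101101110


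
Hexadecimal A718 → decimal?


Positional values:
Position 0: 8 × 16^0 = 8 × 1 = 8
Position 1: 1 × 16^1 = 1 × 16 = 16
Position 2: 7 × 16^2 = 7 × 256 = 1792
Position 3: A × 16^3 = 10 × 4096 = 40960
Sum = 8 + 16 + 1792 + 40960
= 42776


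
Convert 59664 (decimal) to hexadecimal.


Divide by 16 repeatedly:
59664 ÷ 16 = 3729 remainder 0 (0)
3729 ÷ 16 = 233 remainder 1 (1)
233 ÷ 16 = 14 remainder 9 (9)
14 ÷ 16 = 0 remainder 14 (E)
Reading remainders bottom-up:
= 0xE910


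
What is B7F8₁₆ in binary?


Each hex digit → 4 binary bits:
  B = 1011
  7 = 0111
  F = 1111
  8 = 1000
Concatenate: 1011 0111 1111 1000
= 1011011111111000


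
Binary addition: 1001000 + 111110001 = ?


Align and add column by column (LSB to MSB, carry propagating):
  0001001000
+ 0111110001
  ----------
  col 0: 0 + 1 + 0 (carry in) = 1 → bit 1, carry out 0
  col 1: 0 + 0 + 0 (carry in) = 0 → bit 0, carry out 0
  col 2: 0 + 0 + 0 (carry in) = 0 → bit 0, carry out 0
  col 3: 1 + 0 + 0 (carry in) = 1 → bit 1, carry out 0
  col 4: 0 + 1 + 0 (carry in) = 1 → bit 1, carry out 0
  col 5: 0 + 1 + 0 (carry in) = 1 → bit 1, carry out 0
  col 6: 1 + 1 + 0 (carry in) = 2 → bit 0, carry out 1
  col 7: 0 + 1 + 1 (carry in) = 2 → bit 0, carry out 1
  col 8: 0 + 1 + 1 (carry in) = 2 → bit 0, carry out 1
  col 9: 0 + 0 + 1 (carry in) = 1 → bit 1, carry out 0
Reading bits MSB→LSB: 1000111001
Strip leading zeros: 1000111001
= 1000111001


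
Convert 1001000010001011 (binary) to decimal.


Positional values:
Bit 0: 1 × 2^0 = 1
Bit 1: 1 × 2^1 = 2
Bit 3: 1 × 2^3 = 8
Bit 7: 1 × 2^7 = 128
Bit 12: 1 × 2^12 = 4096
Bit 15: 1 × 2^15 = 32768
Sum = 1 + 2 + 8 + 128 + 4096 + 32768
= 37003


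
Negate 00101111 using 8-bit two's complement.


Original: 00101111
Step 1 - Invert all bits: 11010000
Step 2 - Add 1: 11010000 + 1
= 11010001 (represents -47)


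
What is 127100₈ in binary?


Each octal digit → 3 binary bits:
  1 = 001
  2 = 010
  7 = 111
  1 = 001
  0 = 000
  0 = 000
Concatenate: 001 010 111 001 000 000
= 001010111001000000


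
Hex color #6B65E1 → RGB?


Hex: #6B65E1
R = 6B₁₆ = 107
G = 65₁₆ = 101
B = E1₁₆ = 225
= RGB(107, 101, 225)


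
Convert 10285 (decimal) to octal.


Divide by 8 repeatedly:
10285 ÷ 8 = 1285 remainder 5
1285 ÷ 8 = 160 remainder 5
160 ÷ 8 = 20 remainder 0
20 ÷ 8 = 2 remainder 4
2 ÷ 8 = 0 remainder 2
Reading remainders bottom-up:
= 0o24055


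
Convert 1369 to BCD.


Each digit → 4-bit binary:
  1 → 0001
  3 → 0011
  6 → 0110
  9 → 1001
= 0001 0011 0110 1001


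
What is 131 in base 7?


Divide by 7 repeatedly:
131 ÷ 7 = 18 remainder 5
18 ÷ 7 = 2 remainder 4
2 ÷ 7 = 0 remainder 2
Reading remainders bottom-up:
= 245


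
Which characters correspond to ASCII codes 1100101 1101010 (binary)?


Codes (binary): 1100101 1101010
Per-code ASCII lookup:
  1100101 = 101  (range 97-122: lowercase, 101 - 97 = 4) → 'e'
  1101010 = 106  (range 97-122: lowercase, 106 - 97 = 9) → 'j'
= 'ej'


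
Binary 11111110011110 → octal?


Group into 3-bit groups: 011111110011110
  011 = 3
  111 = 7
  110 = 6
  011 = 3
  110 = 6
= 0o37636


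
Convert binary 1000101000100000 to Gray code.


Binary: 1000101000100000
Gray code: G = B XOR (B >> 1)
B >> 1 = 0100010100010000
1000101000100000 XOR 0100010100010000:
  1 XOR 0 = 1
  0 XOR 1 = 1
  0 XOR 0 = 0
  0 XOR 0 = 0
  1 XOR 0 = 1
  0 XOR 1 = 1
  1 XOR 0 = 1
  0 XOR 1 = 1
  0 XOR 0 = 0
  0 XOR 0 = 0
  1 XOR 0 = 1
  0 XOR 1 = 1
  0 XOR 0 = 0
  0 XOR 0 = 0
  0 XOR 0 = 0
  0 XOR 0 = 0
= 1100111100110000


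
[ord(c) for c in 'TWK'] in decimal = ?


String: 'TWK'  (3 characters)
Per-character ASCII lookup:
  'T': uppercase starts at 65: 'T' = 65 + 19 = 84
  'W': uppercase starts at 65: 'W' = 65 + 22 = 87
  'K': uppercase starts at 65: 'K' = 65 + 10 = 75
= 84 87 75


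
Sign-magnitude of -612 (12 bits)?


Sign bit: 1 (negative)
Magnitude: 612 = 01001100100
= 101001100100


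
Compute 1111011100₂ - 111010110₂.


Align and subtract column by column (LSB to MSB, borrowing when needed):
  1111011100
- 0111010110
  ----------
  col 0: (0 - 0 borrow-in) - 0 → 0 - 0 = 0, borrow out 0
  col 1: (0 - 0 borrow-in) - 1 → borrow from next column: (0+2) - 1 = 1, borrow out 1
  col 2: (1 - 1 borrow-in) - 1 → borrow from next column: (0+2) - 1 = 1, borrow out 1
  col 3: (1 - 1 borrow-in) - 0 → 0 - 0 = 0, borrow out 0
  col 4: (1 - 0 borrow-in) - 1 → 1 - 1 = 0, borrow out 0
  col 5: (0 - 0 borrow-in) - 0 → 0 - 0 = 0, borrow out 0
  col 6: (1 - 0 borrow-in) - 1 → 1 - 1 = 0, borrow out 0
  col 7: (1 - 0 borrow-in) - 1 → 1 - 1 = 0, borrow out 0
  col 8: (1 - 0 borrow-in) - 1 → 1 - 1 = 0, borrow out 0
  col 9: (1 - 0 borrow-in) - 0 → 1 - 0 = 1, borrow out 0
Reading bits MSB→LSB: 1000000110
Strip leading zeros: 1000000110
= 1000000110


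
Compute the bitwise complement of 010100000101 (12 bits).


Original: 010100000101
Invert all bits:
  bit 0: 0 → 1
  bit 1: 1 → 0
  bit 2: 0 → 1
  bit 3: 1 → 0
  bit 4: 0 → 1
  bit 5: 0 → 1
  bit 6: 0 → 1
  bit 7: 0 → 1
  bit 8: 0 → 1
  bit 9: 1 → 0
  bit 10: 0 → 1
  bit 11: 1 → 0
= 101011111010


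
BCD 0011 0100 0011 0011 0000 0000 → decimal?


Each 4-bit group → digit:
  0011 → 3
  0100 → 4
  0011 → 3
  0011 → 3
  0000 → 0
  0000 → 0
= 343300


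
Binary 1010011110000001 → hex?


Group into 4-bit nibbles: 1010011110000001
  1010 = A
  0111 = 7
  1000 = 8
  0001 = 1
= 0xA781


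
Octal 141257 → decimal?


Positional values:
Position 0: 7 × 8^0 = 7
Position 1: 5 × 8^1 = 40
Position 2: 2 × 8^2 = 128
Position 3: 1 × 8^3 = 512
Position 4: 4 × 8^4 = 16384
Position 5: 1 × 8^5 = 32768
Sum = 7 + 40 + 128 + 512 + 16384 + 32768
= 49839


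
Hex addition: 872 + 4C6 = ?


Align and add column by column (LSB to MSB, each column mod 16 with carry):
  0872
+ 04C6
  ----
  col 0: 2(2) + 6(6) + 0 (carry in) = 8 → 8(8), carry out 0
  col 1: 7(7) + C(12) + 0 (carry in) = 19 → 3(3), carry out 1
  col 2: 8(8) + 4(4) + 1 (carry in) = 13 → D(13), carry out 0
  col 3: 0(0) + 0(0) + 0 (carry in) = 0 → 0(0), carry out 0
Reading digits MSB→LSB: 0D38
Strip leading zeros: D38
= 0xD38


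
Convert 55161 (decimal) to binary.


Divide by 2 repeatedly:
55161 ÷ 2 = 27580 remainder 1
27580 ÷ 2 = 13790 remainder 0
13790 ÷ 2 = 6895 remainder 0
6895 ÷ 2 = 3447 remainder 1
3447 ÷ 2 = 1723 remainder 1
1723 ÷ 2 = 861 remainder 1
861 ÷ 2 = 430 remainder 1
430 ÷ 2 = 215 remainder 0
215 ÷ 2 = 107 remainder 1
107 ÷ 2 = 53 remainder 1
53 ÷ 2 = 26 remainder 1
26 ÷ 2 = 13 remainder 0
13 ÷ 2 = 6 remainder 1
6 ÷ 2 = 3 remainder 0
3 ÷ 2 = 1 remainder 1
1 ÷ 2 = 0 remainder 1
Reading remainders bottom-up:
= 1101011101111001


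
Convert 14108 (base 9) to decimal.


Positional values (base 9):
  8 × 9^0 = 8 × 1 = 8
  0 × 9^1 = 0 × 9 = 0
  1 × 9^2 = 1 × 81 = 81
  4 × 9^3 = 4 × 729 = 2916
  1 × 9^4 = 1 × 6561 = 6561
Sum = 8 + 0 + 81 + 2916 + 6561
= 9566


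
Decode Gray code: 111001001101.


Gray code: 111001001101
MSB stays the same: 1
Each subsequent bit = prev_binary XOR current_gray:
  B[1] = 1 XOR 1 = 0
  B[2] = 0 XOR 1 = 1
  B[3] = 1 XOR 0 = 1
  B[4] = 1 XOR 0 = 1
  B[5] = 1 XOR 1 = 0
  B[6] = 0 XOR 0 = 0
  B[7] = 0 XOR 0 = 0
  B[8] = 0 XOR 1 = 1
  B[9] = 1 XOR 1 = 0
  B[10] = 0 XOR 0 = 0
  B[11] = 0 XOR 1 = 1
= 101110001001 (2953 decimal)


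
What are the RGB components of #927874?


Hex: #927874
R = 92₁₆ = 146
G = 78₁₆ = 120
B = 74₁₆ = 116
= RGB(146, 120, 116)


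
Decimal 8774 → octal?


Divide by 8 repeatedly:
8774 ÷ 8 = 1096 remainder 6
1096 ÷ 8 = 137 remainder 0
137 ÷ 8 = 17 remainder 1
17 ÷ 8 = 2 remainder 1
2 ÷ 8 = 0 remainder 2
Reading remainders bottom-up:
= 0o21106


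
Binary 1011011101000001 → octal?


Group into 3-bit groups: 001011011101000001
  001 = 1
  011 = 3
  011 = 3
  101 = 5
  000 = 0
  001 = 1
= 0o133501


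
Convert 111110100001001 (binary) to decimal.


Positional values:
Bit 0: 1 × 2^0 = 1
Bit 3: 1 × 2^3 = 8
Bit 8: 1 × 2^8 = 256
Bit 10: 1 × 2^10 = 1024
Bit 11: 1 × 2^11 = 2048
Bit 12: 1 × 2^12 = 4096
Bit 13: 1 × 2^13 = 8192
Bit 14: 1 × 2^14 = 16384
Sum = 1 + 8 + 256 + 1024 + 2048 + 4096 + 8192 + 16384
= 32009


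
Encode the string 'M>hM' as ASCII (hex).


String: 'M>hM'  (4 characters)
Per-character ASCII lookup:
  'M': uppercase starts at 65: 'M' = 65 + 12 = 77 → 0x4D
  '>': special character: '>' = 62 → 0x3E
  'h': lowercase starts at 97: 'h' = 97 + 7 = 104 → 0x68
  'M': uppercase starts at 65: 'M' = 65 + 12 = 77 → 0x4D
= 0x4D 0x3E 0x68 0x4D


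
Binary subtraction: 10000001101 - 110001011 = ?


Align and subtract column by column (LSB to MSB, borrowing when needed):
  10000001101
- 00110001011
  -----------
  col 0: (1 - 0 borrow-in) - 1 → 1 - 1 = 0, borrow out 0
  col 1: (0 - 0 borrow-in) - 1 → borrow from next column: (0+2) - 1 = 1, borrow out 1
  col 2: (1 - 1 borrow-in) - 0 → 0 - 0 = 0, borrow out 0
  col 3: (1 - 0 borrow-in) - 1 → 1 - 1 = 0, borrow out 0
  col 4: (0 - 0 borrow-in) - 0 → 0 - 0 = 0, borrow out 0
  col 5: (0 - 0 borrow-in) - 0 → 0 - 0 = 0, borrow out 0
  col 6: (0 - 0 borrow-in) - 0 → 0 - 0 = 0, borrow out 0
  col 7: (0 - 0 borrow-in) - 1 → borrow from next column: (0+2) - 1 = 1, borrow out 1
  col 8: (0 - 1 borrow-in) - 1 → borrow from next column: (-1+2) - 1 = 0, borrow out 1
  col 9: (0 - 1 borrow-in) - 0 → borrow from next column: (-1+2) - 0 = 1, borrow out 1
  col 10: (1 - 1 borrow-in) - 0 → 0 - 0 = 0, borrow out 0
Reading bits MSB→LSB: 01010000010
Strip leading zeros: 1010000010
= 1010000010


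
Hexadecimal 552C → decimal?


Positional values:
Position 0: C × 16^0 = 12 × 1 = 12
Position 1: 2 × 16^1 = 2 × 16 = 32
Position 2: 5 × 16^2 = 5 × 256 = 1280
Position 3: 5 × 16^3 = 5 × 4096 = 20480
Sum = 12 + 32 + 1280 + 20480
= 21804


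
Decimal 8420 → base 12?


Divide by 12 repeatedly:
8420 ÷ 12 = 701 remainder 8
701 ÷ 12 = 58 remainder 5
58 ÷ 12 = 4 remainder 10
4 ÷ 12 = 0 remainder 4
Reading remainders bottom-up:
= 4A58


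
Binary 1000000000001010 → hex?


Group into 4-bit nibbles: 1000000000001010
  1000 = 8
  0000 = 0
  0000 = 0
  1010 = A
= 0x800A


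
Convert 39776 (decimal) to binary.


Divide by 2 repeatedly:
39776 ÷ 2 = 19888 remainder 0
19888 ÷ 2 = 9944 remainder 0
9944 ÷ 2 = 4972 remainder 0
4972 ÷ 2 = 2486 remainder 0
2486 ÷ 2 = 1243 remainder 0
1243 ÷ 2 = 621 remainder 1
621 ÷ 2 = 310 remainder 1
310 ÷ 2 = 155 remainder 0
155 ÷ 2 = 77 remainder 1
77 ÷ 2 = 38 remainder 1
38 ÷ 2 = 19 remainder 0
19 ÷ 2 = 9 remainder 1
9 ÷ 2 = 4 remainder 1
4 ÷ 2 = 2 remainder 0
2 ÷ 2 = 1 remainder 0
1 ÷ 2 = 0 remainder 1
Reading remainders bottom-up:
= 1001101101100000


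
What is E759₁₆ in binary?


Each hex digit → 4 binary bits:
  E = 1110
  7 = 0111
  5 = 0101
  9 = 1001
Concatenate: 1110 0111 0101 1001
= 1110011101011001


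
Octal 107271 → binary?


Each octal digit → 3 binary bits:
  1 = 001
  0 = 000
  7 = 111
  2 = 010
  7 = 111
  1 = 001
Concatenate: 001 000 111 010 111 001
= 001000111010111001


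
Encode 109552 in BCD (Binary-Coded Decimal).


Each digit → 4-bit binary:
  1 → 0001
  0 → 0000
  9 → 1001
  5 → 0101
  5 → 0101
  2 → 0010
= 0001 0000 1001 0101 0101 0010


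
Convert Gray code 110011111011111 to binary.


Gray code: 110011111011111
MSB stays the same: 1
Each subsequent bit = prev_binary XOR current_gray:
  B[1] = 1 XOR 1 = 0
  B[2] = 0 XOR 0 = 0
  B[3] = 0 XOR 0 = 0
  B[4] = 0 XOR 1 = 1
  B[5] = 1 XOR 1 = 0
  B[6] = 0 XOR 1 = 1
  B[7] = 1 XOR 1 = 0
  B[8] = 0 XOR 1 = 1
  B[9] = 1 XOR 0 = 1
  B[10] = 1 XOR 1 = 0
  B[11] = 0 XOR 1 = 1
  B[12] = 1 XOR 1 = 0
  B[13] = 0 XOR 1 = 1
  B[14] = 1 XOR 1 = 0
= 100010101101010 (17770 decimal)


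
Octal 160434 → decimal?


Positional values:
Position 0: 4 × 8^0 = 4
Position 1: 3 × 8^1 = 24
Position 2: 4 × 8^2 = 256
Position 3: 0 × 8^3 = 0
Position 4: 6 × 8^4 = 24576
Position 5: 1 × 8^5 = 32768
Sum = 4 + 24 + 256 + 0 + 24576 + 32768
= 57628


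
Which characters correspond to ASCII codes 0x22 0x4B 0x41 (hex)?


Codes (hex): 0x22 0x4B 0x41
Per-code ASCII lookup:
  0x22 = 34  (special character) → '"'
  0x4B = 75  (range 65-90: uppercase, 75 - 65 = 10) → 'K'
  0x41 = 65  (range 65-90: uppercase, 65 - 65 = 0) → 'A'
= '"KA'


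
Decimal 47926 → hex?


Divide by 16 repeatedly:
47926 ÷ 16 = 2995 remainder 6 (6)
2995 ÷ 16 = 187 remainder 3 (3)
187 ÷ 16 = 11 remainder 11 (B)
11 ÷ 16 = 0 remainder 11 (B)
Reading remainders bottom-up:
= 0xBB36


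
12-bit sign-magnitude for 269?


Sign bit: 0 (positive)
Magnitude: 269 = 00100001101
= 000100001101


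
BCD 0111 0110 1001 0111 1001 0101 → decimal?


Each 4-bit group → digit:
  0111 → 7
  0110 → 6
  1001 → 9
  0111 → 7
  1001 → 9
  0101 → 5
= 769795


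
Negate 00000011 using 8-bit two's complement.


Original: 00000011
Step 1 - Invert all bits: 11111100
Step 2 - Add 1: 11111100 + 1
= 11111101 (represents -3)


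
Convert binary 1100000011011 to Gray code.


Binary: 1100000011011
Gray code: G = B XOR (B >> 1)
B >> 1 = 0110000001101
1100000011011 XOR 0110000001101:
  1 XOR 0 = 1
  1 XOR 1 = 0
  0 XOR 1 = 1
  0 XOR 0 = 0
  0 XOR 0 = 0
  0 XOR 0 = 0
  0 XOR 0 = 0
  0 XOR 0 = 0
  1 XOR 0 = 1
  1 XOR 1 = 0
  0 XOR 1 = 1
  1 XOR 0 = 1
  1 XOR 1 = 0
= 1010000010110


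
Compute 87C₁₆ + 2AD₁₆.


Align and add column by column (LSB to MSB, each column mod 16 with carry):
  087C
+ 02AD
  ----
  col 0: C(12) + D(13) + 0 (carry in) = 25 → 9(9), carry out 1
  col 1: 7(7) + A(10) + 1 (carry in) = 18 → 2(2), carry out 1
  col 2: 8(8) + 2(2) + 1 (carry in) = 11 → B(11), carry out 0
  col 3: 0(0) + 0(0) + 0 (carry in) = 0 → 0(0), carry out 0
Reading digits MSB→LSB: 0B29
Strip leading zeros: B29
= 0xB29


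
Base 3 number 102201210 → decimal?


Positional values (base 3):
  0 × 3^0 = 0 × 1 = 0
  1 × 3^1 = 1 × 3 = 3
  2 × 3^2 = 2 × 9 = 18
  1 × 3^3 = 1 × 27 = 27
  0 × 3^4 = 0 × 81 = 0
  2 × 3^5 = 2 × 243 = 486
  2 × 3^6 = 2 × 729 = 1458
  0 × 3^7 = 0 × 2187 = 0
  1 × 3^8 = 1 × 6561 = 6561
Sum = 0 + 3 + 18 + 27 + 0 + 486 + 1458 + 0 + 6561
= 8553


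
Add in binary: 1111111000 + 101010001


Align and add column by column (LSB to MSB, carry propagating):
  01111111000
+ 00101010001
  -----------
  col 0: 0 + 1 + 0 (carry in) = 1 → bit 1, carry out 0
  col 1: 0 + 0 + 0 (carry in) = 0 → bit 0, carry out 0
  col 2: 0 + 0 + 0 (carry in) = 0 → bit 0, carry out 0
  col 3: 1 + 0 + 0 (carry in) = 1 → bit 1, carry out 0
  col 4: 1 + 1 + 0 (carry in) = 2 → bit 0, carry out 1
  col 5: 1 + 0 + 1 (carry in) = 2 → bit 0, carry out 1
  col 6: 1 + 1 + 1 (carry in) = 3 → bit 1, carry out 1
  col 7: 1 + 0 + 1 (carry in) = 2 → bit 0, carry out 1
  col 8: 1 + 1 + 1 (carry in) = 3 → bit 1, carry out 1
  col 9: 1 + 0 + 1 (carry in) = 2 → bit 0, carry out 1
  col 10: 0 + 0 + 1 (carry in) = 1 → bit 1, carry out 0
Reading bits MSB→LSB: 10101001001
Strip leading zeros: 10101001001
= 10101001001


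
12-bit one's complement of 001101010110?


Original: 001101010110
Invert all bits:
  bit 0: 0 → 1
  bit 1: 0 → 1
  bit 2: 1 → 0
  bit 3: 1 → 0
  bit 4: 0 → 1
  bit 5: 1 → 0
  bit 6: 0 → 1
  bit 7: 1 → 0
  bit 8: 0 → 1
  bit 9: 1 → 0
  bit 10: 1 → 0
  bit 11: 0 → 1
= 110010101001


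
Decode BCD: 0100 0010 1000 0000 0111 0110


Each 4-bit group → digit:
  0100 → 4
  0010 → 2
  1000 → 8
  0000 → 0
  0111 → 7
  0110 → 6
= 428076


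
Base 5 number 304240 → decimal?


Positional values (base 5):
  0 × 5^0 = 0 × 1 = 0
  4 × 5^1 = 4 × 5 = 20
  2 × 5^2 = 2 × 25 = 50
  4 × 5^3 = 4 × 125 = 500
  0 × 5^4 = 0 × 625 = 0
  3 × 5^5 = 3 × 3125 = 9375
Sum = 0 + 20 + 50 + 500 + 0 + 9375
= 9945


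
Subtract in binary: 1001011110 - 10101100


Align and subtract column by column (LSB to MSB, borrowing when needed):
  1001011110
- 0010101100
  ----------
  col 0: (0 - 0 borrow-in) - 0 → 0 - 0 = 0, borrow out 0
  col 1: (1 - 0 borrow-in) - 0 → 1 - 0 = 1, borrow out 0
  col 2: (1 - 0 borrow-in) - 1 → 1 - 1 = 0, borrow out 0
  col 3: (1 - 0 borrow-in) - 1 → 1 - 1 = 0, borrow out 0
  col 4: (1 - 0 borrow-in) - 0 → 1 - 0 = 1, borrow out 0
  col 5: (0 - 0 borrow-in) - 1 → borrow from next column: (0+2) - 1 = 1, borrow out 1
  col 6: (1 - 1 borrow-in) - 0 → 0 - 0 = 0, borrow out 0
  col 7: (0 - 0 borrow-in) - 1 → borrow from next column: (0+2) - 1 = 1, borrow out 1
  col 8: (0 - 1 borrow-in) - 0 → borrow from next column: (-1+2) - 0 = 1, borrow out 1
  col 9: (1 - 1 borrow-in) - 0 → 0 - 0 = 0, borrow out 0
Reading bits MSB→LSB: 0110110010
Strip leading zeros: 110110010
= 110110010


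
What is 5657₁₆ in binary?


Each hex digit → 4 binary bits:
  5 = 0101
  6 = 0110
  5 = 0101
  7 = 0111
Concatenate: 0101 0110 0101 0111
= 0101011001010111


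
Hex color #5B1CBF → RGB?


Hex: #5B1CBF
R = 5B₁₆ = 91
G = 1C₁₆ = 28
B = BF₁₆ = 191
= RGB(91, 28, 191)


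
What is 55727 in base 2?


Divide by 2 repeatedly:
55727 ÷ 2 = 27863 remainder 1
27863 ÷ 2 = 13931 remainder 1
13931 ÷ 2 = 6965 remainder 1
6965 ÷ 2 = 3482 remainder 1
3482 ÷ 2 = 1741 remainder 0
1741 ÷ 2 = 870 remainder 1
870 ÷ 2 = 435 remainder 0
435 ÷ 2 = 217 remainder 1
217 ÷ 2 = 108 remainder 1
108 ÷ 2 = 54 remainder 0
54 ÷ 2 = 27 remainder 0
27 ÷ 2 = 13 remainder 1
13 ÷ 2 = 6 remainder 1
6 ÷ 2 = 3 remainder 0
3 ÷ 2 = 1 remainder 1
1 ÷ 2 = 0 remainder 1
Reading remainders bottom-up:
= 1101100110101111


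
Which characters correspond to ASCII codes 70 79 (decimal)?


Codes (decimal): 70 79
Per-code ASCII lookup:
  70  (range 65-90: uppercase, 70 - 65 = 5) → 'F'
  79  (range 65-90: uppercase, 79 - 65 = 14) → 'O'
= 'FO'


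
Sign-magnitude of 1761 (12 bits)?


Sign bit: 0 (positive)
Magnitude: 1761 = 11011100001
= 011011100001


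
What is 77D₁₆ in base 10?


Positional values:
Position 0: D × 16^0 = 13 × 1 = 13
Position 1: 7 × 16^1 = 7 × 16 = 112
Position 2: 7 × 16^2 = 7 × 256 = 1792
Sum = 13 + 112 + 1792
= 1917


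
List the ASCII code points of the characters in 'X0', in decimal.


String: 'X0'  (2 characters)
Per-character ASCII lookup:
  'X': uppercase starts at 65: 'X' = 65 + 23 = 88
  '0': digits start at 48: '0' = 48 + 0 = 48
= 88 48


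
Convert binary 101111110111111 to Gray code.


Binary: 101111110111111
Gray code: G = B XOR (B >> 1)
B >> 1 = 010111111011111
101111110111111 XOR 010111111011111:
  1 XOR 0 = 1
  0 XOR 1 = 1
  1 XOR 0 = 1
  1 XOR 1 = 0
  1 XOR 1 = 0
  1 XOR 1 = 0
  1 XOR 1 = 0
  1 XOR 1 = 0
  0 XOR 1 = 1
  1 XOR 0 = 1
  1 XOR 1 = 0
  1 XOR 1 = 0
  1 XOR 1 = 0
  1 XOR 1 = 0
  1 XOR 1 = 0
= 111000001100000


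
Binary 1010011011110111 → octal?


Group into 3-bit groups: 001010011011110111
  001 = 1
  010 = 2
  011 = 3
  011 = 3
  110 = 6
  111 = 7
= 0o123367


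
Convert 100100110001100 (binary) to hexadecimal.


Group into 4-bit nibbles: 0100100110001100
  0100 = 4
  1001 = 9
  1000 = 8
  1100 = C
= 0x498C


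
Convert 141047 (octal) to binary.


Each octal digit → 3 binary bits:
  1 = 001
  4 = 100
  1 = 001
  0 = 000
  4 = 100
  7 = 111
Concatenate: 001 100 001 000 100 111
= 001100001000100111


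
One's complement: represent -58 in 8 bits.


Original: 00111010
Invert all bits:
  bit 0: 0 → 1
  bit 1: 0 → 1
  bit 2: 1 → 0
  bit 3: 1 → 0
  bit 4: 1 → 0
  bit 5: 0 → 1
  bit 6: 1 → 0
  bit 7: 0 → 1
= 11000101


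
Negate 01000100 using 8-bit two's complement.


Original: 01000100
Step 1 - Invert all bits: 10111011
Step 2 - Add 1: 10111011 + 1
= 10111100 (represents -68)


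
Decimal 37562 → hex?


Divide by 16 repeatedly:
37562 ÷ 16 = 2347 remainder 10 (A)
2347 ÷ 16 = 146 remainder 11 (B)
146 ÷ 16 = 9 remainder 2 (2)
9 ÷ 16 = 0 remainder 9 (9)
Reading remainders bottom-up:
= 0x92BA


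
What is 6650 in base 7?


Divide by 7 repeatedly:
6650 ÷ 7 = 950 remainder 0
950 ÷ 7 = 135 remainder 5
135 ÷ 7 = 19 remainder 2
19 ÷ 7 = 2 remainder 5
2 ÷ 7 = 0 remainder 2
Reading remainders bottom-up:
= 25250


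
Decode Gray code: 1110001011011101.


Gray code: 1110001011011101
MSB stays the same: 1
Each subsequent bit = prev_binary XOR current_gray:
  B[1] = 1 XOR 1 = 0
  B[2] = 0 XOR 1 = 1
  B[3] = 1 XOR 0 = 1
  B[4] = 1 XOR 0 = 1
  B[5] = 1 XOR 0 = 1
  B[6] = 1 XOR 1 = 0
  B[7] = 0 XOR 0 = 0
  B[8] = 0 XOR 1 = 1
  B[9] = 1 XOR 1 = 0
  B[10] = 0 XOR 0 = 0
  B[11] = 0 XOR 1 = 1
  B[12] = 1 XOR 1 = 0
  B[13] = 0 XOR 1 = 1
  B[14] = 1 XOR 0 = 1
  B[15] = 1 XOR 1 = 0
= 1011110010010110 (48278 decimal)


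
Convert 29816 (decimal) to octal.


Divide by 8 repeatedly:
29816 ÷ 8 = 3727 remainder 0
3727 ÷ 8 = 465 remainder 7
465 ÷ 8 = 58 remainder 1
58 ÷ 8 = 7 remainder 2
7 ÷ 8 = 0 remainder 7
Reading remainders bottom-up:
= 0o72170


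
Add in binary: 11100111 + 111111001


Align and add column by column (LSB to MSB, carry propagating):
  0011100111
+ 0111111001
  ----------
  col 0: 1 + 1 + 0 (carry in) = 2 → bit 0, carry out 1
  col 1: 1 + 0 + 1 (carry in) = 2 → bit 0, carry out 1
  col 2: 1 + 0 + 1 (carry in) = 2 → bit 0, carry out 1
  col 3: 0 + 1 + 1 (carry in) = 2 → bit 0, carry out 1
  col 4: 0 + 1 + 1 (carry in) = 2 → bit 0, carry out 1
  col 5: 1 + 1 + 1 (carry in) = 3 → bit 1, carry out 1
  col 6: 1 + 1 + 1 (carry in) = 3 → bit 1, carry out 1
  col 7: 1 + 1 + 1 (carry in) = 3 → bit 1, carry out 1
  col 8: 0 + 1 + 1 (carry in) = 2 → bit 0, carry out 1
  col 9: 0 + 0 + 1 (carry in) = 1 → bit 1, carry out 0
Reading bits MSB→LSB: 1011100000
Strip leading zeros: 1011100000
= 1011100000


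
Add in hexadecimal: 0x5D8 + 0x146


Align and add column by column (LSB to MSB, each column mod 16 with carry):
  05D8
+ 0146
  ----
  col 0: 8(8) + 6(6) + 0 (carry in) = 14 → E(14), carry out 0
  col 1: D(13) + 4(4) + 0 (carry in) = 17 → 1(1), carry out 1
  col 2: 5(5) + 1(1) + 1 (carry in) = 7 → 7(7), carry out 0
  col 3: 0(0) + 0(0) + 0 (carry in) = 0 → 0(0), carry out 0
Reading digits MSB→LSB: 071E
Strip leading zeros: 71E
= 0x71E


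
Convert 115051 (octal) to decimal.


Positional values:
Position 0: 1 × 8^0 = 1
Position 1: 5 × 8^1 = 40
Position 2: 0 × 8^2 = 0
Position 3: 5 × 8^3 = 2560
Position 4: 1 × 8^4 = 4096
Position 5: 1 × 8^5 = 32768
Sum = 1 + 40 + 0 + 2560 + 4096 + 32768
= 39465


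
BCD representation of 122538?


Each digit → 4-bit binary:
  1 → 0001
  2 → 0010
  2 → 0010
  5 → 0101
  3 → 0011
  8 → 1000
= 0001 0010 0010 0101 0011 1000


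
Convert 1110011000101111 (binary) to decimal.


Positional values:
Bit 0: 1 × 2^0 = 1
Bit 1: 1 × 2^1 = 2
Bit 2: 1 × 2^2 = 4
Bit 3: 1 × 2^3 = 8
Bit 5: 1 × 2^5 = 32
Bit 9: 1 × 2^9 = 512
Bit 10: 1 × 2^10 = 1024
Bit 13: 1 × 2^13 = 8192
Bit 14: 1 × 2^14 = 16384
Bit 15: 1 × 2^15 = 32768
Sum = 1 + 2 + 4 + 8 + 32 + 512 + 1024 + 8192 + 16384 + 32768
= 58927


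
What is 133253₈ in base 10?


Positional values:
Position 0: 3 × 8^0 = 3
Position 1: 5 × 8^1 = 40
Position 2: 2 × 8^2 = 128
Position 3: 3 × 8^3 = 1536
Position 4: 3 × 8^4 = 12288
Position 5: 1 × 8^5 = 32768
Sum = 3 + 40 + 128 + 1536 + 12288 + 32768
= 46763


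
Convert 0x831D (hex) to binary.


Each hex digit → 4 binary bits:
  8 = 1000
  3 = 0011
  1 = 0001
  D = 1101
Concatenate: 1000 0011 0001 1101
= 1000001100011101


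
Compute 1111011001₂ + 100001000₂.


Align and add column by column (LSB to MSB, carry propagating):
  01111011001
+ 00100001000
  -----------
  col 0: 1 + 0 + 0 (carry in) = 1 → bit 1, carry out 0
  col 1: 0 + 0 + 0 (carry in) = 0 → bit 0, carry out 0
  col 2: 0 + 0 + 0 (carry in) = 0 → bit 0, carry out 0
  col 3: 1 + 1 + 0 (carry in) = 2 → bit 0, carry out 1
  col 4: 1 + 0 + 1 (carry in) = 2 → bit 0, carry out 1
  col 5: 0 + 0 + 1 (carry in) = 1 → bit 1, carry out 0
  col 6: 1 + 0 + 0 (carry in) = 1 → bit 1, carry out 0
  col 7: 1 + 0 + 0 (carry in) = 1 → bit 1, carry out 0
  col 8: 1 + 1 + 0 (carry in) = 2 → bit 0, carry out 1
  col 9: 1 + 0 + 1 (carry in) = 2 → bit 0, carry out 1
  col 10: 0 + 0 + 1 (carry in) = 1 → bit 1, carry out 0
Reading bits MSB→LSB: 10011100001
Strip leading zeros: 10011100001
= 10011100001


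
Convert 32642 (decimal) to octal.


Divide by 8 repeatedly:
32642 ÷ 8 = 4080 remainder 2
4080 ÷ 8 = 510 remainder 0
510 ÷ 8 = 63 remainder 6
63 ÷ 8 = 7 remainder 7
7 ÷ 8 = 0 remainder 7
Reading remainders bottom-up:
= 0o77602


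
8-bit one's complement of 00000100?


Original: 00000100
Invert all bits:
  bit 0: 0 → 1
  bit 1: 0 → 1
  bit 2: 0 → 1
  bit 3: 0 → 1
  bit 4: 0 → 1
  bit 5: 1 → 0
  bit 6: 0 → 1
  bit 7: 0 → 1
= 11111011


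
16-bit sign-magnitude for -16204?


Sign bit: 1 (negative)
Magnitude: 16204 = 011111101001100
= 1011111101001100


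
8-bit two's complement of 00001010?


Original: 00001010
Step 1 - Invert all bits: 11110101
Step 2 - Add 1: 11110101 + 1
= 11110110 (represents -10)


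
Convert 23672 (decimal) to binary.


Divide by 2 repeatedly:
23672 ÷ 2 = 11836 remainder 0
11836 ÷ 2 = 5918 remainder 0
5918 ÷ 2 = 2959 remainder 0
2959 ÷ 2 = 1479 remainder 1
1479 ÷ 2 = 739 remainder 1
739 ÷ 2 = 369 remainder 1
369 ÷ 2 = 184 remainder 1
184 ÷ 2 = 92 remainder 0
92 ÷ 2 = 46 remainder 0
46 ÷ 2 = 23 remainder 0
23 ÷ 2 = 11 remainder 1
11 ÷ 2 = 5 remainder 1
5 ÷ 2 = 2 remainder 1
2 ÷ 2 = 1 remainder 0
1 ÷ 2 = 0 remainder 1
Reading remainders bottom-up:
= 101110001111000
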